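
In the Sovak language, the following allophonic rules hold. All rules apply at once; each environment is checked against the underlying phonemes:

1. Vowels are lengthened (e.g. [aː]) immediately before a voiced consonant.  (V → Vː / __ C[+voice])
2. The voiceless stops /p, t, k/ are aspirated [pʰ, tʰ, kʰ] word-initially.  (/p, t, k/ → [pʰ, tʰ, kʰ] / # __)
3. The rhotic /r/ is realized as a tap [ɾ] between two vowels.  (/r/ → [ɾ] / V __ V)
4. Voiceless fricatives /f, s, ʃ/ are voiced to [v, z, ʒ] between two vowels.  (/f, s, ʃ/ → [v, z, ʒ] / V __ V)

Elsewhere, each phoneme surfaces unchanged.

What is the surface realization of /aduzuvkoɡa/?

[aːduːzuːvkoːɡa]

Rule 1 applies to /a/ (word-initial: before a voiced consonant) → [aː].
/d/ (between /a/ and /u/): no rule targets it → [d].
/u/ (between /d/ and /z/): before a voiced consonant, so rule 1 applies → [uː].
/z/ — not in any rule's target class → [z].
/u/ meets the environment for rule 1 (before a voiced consonant) → [uː].
/v/ (between /u/ and /k/) is unaffected → [v].
/k/ (between /v/ and /o/): rule 2 targets it, but not word-initially → unchanged [k].
/o/ (between /k/ and /ɡ/) occurs before a voiced consonant → [oː] by rule 1.
/ɡ/ — not in any rule's target class → [ɡ].
/a/ (word-final): rule 1 targets it, but not before a voiced consonant → unchanged [a].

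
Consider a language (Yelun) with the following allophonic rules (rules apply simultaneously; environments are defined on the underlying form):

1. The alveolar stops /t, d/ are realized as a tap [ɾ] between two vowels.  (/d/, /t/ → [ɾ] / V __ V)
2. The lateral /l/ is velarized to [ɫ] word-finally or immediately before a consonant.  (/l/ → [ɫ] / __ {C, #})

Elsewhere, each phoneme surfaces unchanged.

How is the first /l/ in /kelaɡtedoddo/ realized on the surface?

[l]

/l/ (between /e/ and /a/): rule 2 targets it, but not word-finally or immediately before a consonant → unchanged [l].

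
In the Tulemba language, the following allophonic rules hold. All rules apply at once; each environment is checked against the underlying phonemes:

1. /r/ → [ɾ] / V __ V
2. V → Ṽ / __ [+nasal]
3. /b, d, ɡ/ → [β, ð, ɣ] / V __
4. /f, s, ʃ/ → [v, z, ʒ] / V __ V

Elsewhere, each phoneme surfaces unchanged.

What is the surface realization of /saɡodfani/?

[saɣoðfãni]

/s/ — word-initial; rule 4 does not apply here → [s].
/a/ (between /s/ and /ɡ/) is in the target of rule 2 but the environment (before a nasal consonant) is not met → [a].
/ɡ/ — between /a/ and /o/, immediately after a vowel — surfaces as [ɣ] (rule 3).
/o/ — between /ɡ/ and /d/; rule 2 does not apply here → [o].
/d/ meets the environment for rule 3 (immediately after a vowel) → [ð].
/f/ (between /d/ and /a/) is in the target of rule 4 but the environment (between two vowels) is not met → [f].
/a/ meets the environment for rule 2 (before a nasal consonant) → [ã].
/i/ — word-final; rule 2 does not apply here → [i].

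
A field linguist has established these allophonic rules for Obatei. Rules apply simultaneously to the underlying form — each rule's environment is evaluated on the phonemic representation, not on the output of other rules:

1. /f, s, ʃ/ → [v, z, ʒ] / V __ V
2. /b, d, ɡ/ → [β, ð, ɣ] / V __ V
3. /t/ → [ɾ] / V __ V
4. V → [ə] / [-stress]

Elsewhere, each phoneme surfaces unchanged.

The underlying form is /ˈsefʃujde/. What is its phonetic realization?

/s/ (word-initial) fails the environment for rule 1, so it stays [s].
/e/ — between /s/ and /f/; rule 4 does not apply here → [e].
/f/ (between /e/ and /ʃ/): rule 1 targets it, but not between two vowels → unchanged [f].
/ʃ/ (between /f/ and /u/): rule 1 targets it, but not between two vowels → unchanged [ʃ].
/u/ (between /ʃ/ and /j/) occurs in an unstressed syllable → [ə] by rule 4.
/j/ (between /u/ and /d/): no rule targets it → [j].
/d/ (between /j/ and /e/) is in the target of rule 2 but the environment (between two vowels) is not met → [d].
/e/ (word-final) occurs in an unstressed syllable → [ə] by rule 4.

[ˈsefʃəjdə]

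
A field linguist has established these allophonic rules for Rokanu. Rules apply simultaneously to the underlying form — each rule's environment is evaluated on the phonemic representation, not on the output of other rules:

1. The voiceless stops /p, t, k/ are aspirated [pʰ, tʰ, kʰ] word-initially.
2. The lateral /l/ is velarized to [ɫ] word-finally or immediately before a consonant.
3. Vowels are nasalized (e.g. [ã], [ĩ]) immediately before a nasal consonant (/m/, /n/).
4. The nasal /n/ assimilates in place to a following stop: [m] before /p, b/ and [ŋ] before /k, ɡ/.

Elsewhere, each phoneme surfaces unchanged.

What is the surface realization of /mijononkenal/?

[mijõnõŋkẽnaɫ]

/m/ (word-initial) is unaffected → [m].
/i/ (between /m/ and /j/) is in the target of rule 3 but the environment (before a nasal consonant) is not met → [i].
/j/ (between /i/ and /o/): no rule targets it → [j].
Rule 3 applies to /o/ (between /j/ and /n/: before a nasal consonant) → [õ].
/n/ (between /o/ and /o/) is in the target of rule 4 but the environment (before a labial or velar stop) is not met → [n].
/o/ (between /n/ and /n/) occurs before a nasal consonant → [õ] by rule 3.
/n/ (between /o/ and /k/): before a labial or velar stop, so rule 4 applies → [ŋ].
/k/ (between /n/ and /e/): rule 1 targets it, but not word-initially → unchanged [k].
/e/ (between /k/ and /n/) occurs before a nasal consonant → [ẽ] by rule 3.
/n/ (between /e/ and /a/): rule 4 targets it, but not before a labial or velar stop → unchanged [n].
/a/ — between /n/ and /l/; rule 3 does not apply here → [a].
Rule 2 applies to /l/ (word-final: word-finally or immediately before a consonant) → [ɫ].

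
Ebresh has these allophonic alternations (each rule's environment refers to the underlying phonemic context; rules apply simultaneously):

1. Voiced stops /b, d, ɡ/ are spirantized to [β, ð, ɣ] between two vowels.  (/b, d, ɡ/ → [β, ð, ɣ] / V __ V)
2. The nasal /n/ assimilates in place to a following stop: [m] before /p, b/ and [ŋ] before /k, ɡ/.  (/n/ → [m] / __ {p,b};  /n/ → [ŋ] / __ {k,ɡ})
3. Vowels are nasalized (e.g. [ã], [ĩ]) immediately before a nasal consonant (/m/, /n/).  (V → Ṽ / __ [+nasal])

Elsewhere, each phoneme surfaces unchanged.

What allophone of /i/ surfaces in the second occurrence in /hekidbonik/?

/i/ (between /n/ and /k/) fails the environment for rule 3, so it stays [i].

[i]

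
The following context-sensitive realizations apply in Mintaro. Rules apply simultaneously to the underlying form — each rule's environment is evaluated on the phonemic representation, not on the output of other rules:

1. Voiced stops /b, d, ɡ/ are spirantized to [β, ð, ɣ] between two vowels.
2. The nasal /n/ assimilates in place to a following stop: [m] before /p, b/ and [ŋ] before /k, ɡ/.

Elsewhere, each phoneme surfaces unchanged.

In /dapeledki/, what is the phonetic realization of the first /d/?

/d/ (word-initial) fails the environment for rule 1, so it stays [d].

[d]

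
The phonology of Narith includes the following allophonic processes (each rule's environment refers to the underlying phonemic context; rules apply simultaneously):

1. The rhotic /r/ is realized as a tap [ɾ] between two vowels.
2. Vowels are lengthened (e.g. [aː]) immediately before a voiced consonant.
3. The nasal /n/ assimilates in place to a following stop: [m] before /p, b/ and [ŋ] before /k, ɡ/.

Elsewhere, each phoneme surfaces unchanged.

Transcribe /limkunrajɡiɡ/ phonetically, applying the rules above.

/l/ — not in any rule's target class → [l].
/i/ — between /l/ and /m/, before a voiced consonant — surfaces as [iː] (rule 2).
/m/ — not in any rule's target class → [m].
/k/ (between /m/ and /u/): no rule targets it → [k].
Rule 2 applies to /u/ (between /k/ and /n/: before a voiced consonant) → [uː].
/n/ (between /u/ and /r/) fails the environment for rule 3, so it stays [n].
/r/ (between /n/ and /a/): rule 1 targets it, but not between two vowels → unchanged [r].
/a/ meets the environment for rule 2 (before a voiced consonant) → [aː].
/j/ stays [j].
/ɡ/ stays [ɡ].
/i/ meets the environment for rule 2 (before a voiced consonant) → [iː].
/ɡ/ stays [ɡ].

[liːmkuːnraːjɡiːɡ]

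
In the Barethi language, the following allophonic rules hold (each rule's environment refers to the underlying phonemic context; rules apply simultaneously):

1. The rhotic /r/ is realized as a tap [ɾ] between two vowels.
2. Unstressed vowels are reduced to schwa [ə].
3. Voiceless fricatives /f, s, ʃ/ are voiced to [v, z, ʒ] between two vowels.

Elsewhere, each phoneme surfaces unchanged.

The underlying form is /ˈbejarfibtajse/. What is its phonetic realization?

[ˈbejərfəbtəjsə]

/b/ (word-initial) is unaffected → [b].
/e/ (between /b/ and /j/) is in the target of rule 2 but the environment (in an unstressed syllable) is not met → [e].
/j/ stays [j].
/a/ (between /j/ and /r/) occurs in an unstressed syllable → [ə] by rule 2.
/r/ — between /a/ and /f/; rule 1 does not apply here → [r].
/f/ — between /r/ and /i/; rule 3 does not apply here → [f].
/i/ (between /f/ and /b/) occurs in an unstressed syllable → [ə] by rule 2.
/b/ (between /i/ and /t/) is unaffected → [b].
/t/ — not in any rule's target class → [t].
Rule 2 applies to /a/ (between /t/ and /j/: in an unstressed syllable) → [ə].
/j/ (between /a/ and /s/): no rule targets it → [j].
/s/ (between /j/ and /e/) is in the target of rule 3 but the environment (between two vowels) is not met → [s].
/e/ meets the environment for rule 2 (in an unstressed syllable) → [ə].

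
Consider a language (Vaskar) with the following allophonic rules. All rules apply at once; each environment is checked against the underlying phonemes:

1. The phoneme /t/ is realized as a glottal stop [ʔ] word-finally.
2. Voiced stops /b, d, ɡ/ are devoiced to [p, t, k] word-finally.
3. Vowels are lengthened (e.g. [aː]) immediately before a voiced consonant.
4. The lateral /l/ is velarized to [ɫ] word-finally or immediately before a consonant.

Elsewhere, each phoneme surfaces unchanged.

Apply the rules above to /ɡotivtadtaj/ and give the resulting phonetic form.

/ɡ/ (word-initial): rule 2 targets it, but not word-finally → unchanged [ɡ].
/o/ (between /ɡ/ and /t/): rule 3 targets it, but not before a voiced consonant → unchanged [o].
/t/ (between /o/ and /i/): rule 1 targets it, but not word-finally → unchanged [t].
Rule 3 applies to /i/ (between /t/ and /v/: before a voiced consonant) → [iː].
/t/ — between /v/ and /a/; rule 1 does not apply here → [t].
/a/ — between /t/ and /d/, before a voiced consonant — surfaces as [aː] (rule 3).
/d/ (between /a/ and /t/): rule 2 targets it, but not word-finally → unchanged [d].
/t/ (between /d/ and /a/) fails the environment for rule 1, so it stays [t].
/a/ meets the environment for rule 3 (before a voiced consonant) → [aː].

[ɡotiːvtaːdtaːj]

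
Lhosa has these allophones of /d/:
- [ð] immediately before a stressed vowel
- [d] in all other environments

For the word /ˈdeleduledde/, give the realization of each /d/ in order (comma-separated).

[ð], [d], [d], [d]

Occurrence 1 (position 1): immediately before a stressed vowel → [ð].
Occurrence 2 (position 5): no conditioning environment matches → elsewhere allophone [d].
Occurrence 3 (position 9): no conditioning environment matches → elsewhere allophone [d].
Occurrence 4 (position 10): no conditioning environment matches → elsewhere allophone [d].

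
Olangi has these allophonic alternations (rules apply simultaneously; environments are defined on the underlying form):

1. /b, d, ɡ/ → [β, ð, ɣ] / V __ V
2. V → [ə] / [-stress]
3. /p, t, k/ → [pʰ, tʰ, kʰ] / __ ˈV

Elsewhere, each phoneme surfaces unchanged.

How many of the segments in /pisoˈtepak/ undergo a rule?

4

Segments that undergo a rule: /i/ → [ə] (rule 2); /o/ → [ə] (rule 2); /t/ → [tʰ] (rule 3); /a/ → [ə] (rule 2).
All other segments surface unchanged.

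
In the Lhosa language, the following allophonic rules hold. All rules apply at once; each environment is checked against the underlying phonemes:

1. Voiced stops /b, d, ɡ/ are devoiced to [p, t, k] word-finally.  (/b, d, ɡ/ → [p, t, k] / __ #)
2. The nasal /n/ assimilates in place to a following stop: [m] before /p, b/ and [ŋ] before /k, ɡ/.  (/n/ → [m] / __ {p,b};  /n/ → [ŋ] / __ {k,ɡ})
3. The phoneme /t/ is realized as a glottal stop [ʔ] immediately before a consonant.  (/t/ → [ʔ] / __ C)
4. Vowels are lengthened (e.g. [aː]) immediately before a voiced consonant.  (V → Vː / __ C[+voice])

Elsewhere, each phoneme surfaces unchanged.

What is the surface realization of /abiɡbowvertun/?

[aːbiːɡboːwveːrtuːn]

/a/ (word-initial): before a voiced consonant, so rule 4 applies → [aː].
/b/ (between /a/ and /i/) is in the target of rule 1 but the environment (word-finally) is not met → [b].
/i/ (between /b/ and /ɡ/) occurs before a voiced consonant → [iː] by rule 4.
/ɡ/ — between /i/ and /b/; rule 1 does not apply here → [ɡ].
/b/ — between /ɡ/ and /o/; rule 1 does not apply here → [b].
/o/ (between /b/ and /w/) occurs before a voiced consonant → [oː] by rule 4.
/w/ (between /o/ and /v/) is unaffected → [w].
/v/ stays [v].
/e/ meets the environment for rule 4 (before a voiced consonant) → [eː].
/r/ (between /e/ and /t/): no rule targets it → [r].
/t/ (between /r/ and /u/): rule 3 targets it, but not immediately before a consonant → unchanged [t].
Rule 4 applies to /u/ (between /t/ and /n/: before a voiced consonant) → [uː].
/n/ (word-final) is in the target of rule 2 but the environment (before a labial or velar stop) is not met → [n].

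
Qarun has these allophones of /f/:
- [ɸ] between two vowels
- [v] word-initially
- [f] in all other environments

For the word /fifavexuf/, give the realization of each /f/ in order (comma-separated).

[v], [ɸ], [f]

Occurrence 1 (position 1): word-initially → [v].
Occurrence 2 (position 3): between two vowels → [ɸ].
Occurrence 3 (position 9): no conditioning environment matches → elsewhere allophone [f].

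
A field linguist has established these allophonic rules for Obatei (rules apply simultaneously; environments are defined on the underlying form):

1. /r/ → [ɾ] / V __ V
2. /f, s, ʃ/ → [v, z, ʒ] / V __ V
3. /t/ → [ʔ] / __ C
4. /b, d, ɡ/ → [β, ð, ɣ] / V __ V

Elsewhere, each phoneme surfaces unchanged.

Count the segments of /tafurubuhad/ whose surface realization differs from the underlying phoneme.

3

Segments that undergo a rule: /f/ → [v] (rule 2); /r/ → [ɾ] (rule 1); /b/ → [β] (rule 4).
All other segments surface unchanged.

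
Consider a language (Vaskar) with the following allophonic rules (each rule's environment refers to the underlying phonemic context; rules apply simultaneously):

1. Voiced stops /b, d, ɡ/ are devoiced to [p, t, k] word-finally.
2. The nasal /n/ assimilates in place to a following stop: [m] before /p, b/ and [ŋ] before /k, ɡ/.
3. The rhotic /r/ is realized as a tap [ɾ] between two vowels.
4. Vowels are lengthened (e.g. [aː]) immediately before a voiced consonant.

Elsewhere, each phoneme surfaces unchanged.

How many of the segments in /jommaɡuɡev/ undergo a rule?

Segments that undergo a rule: /o/ → [oː] (rule 4); /a/ → [aː] (rule 4); /u/ → [uː] (rule 4); /e/ → [eː] (rule 4).
All other segments surface unchanged.

4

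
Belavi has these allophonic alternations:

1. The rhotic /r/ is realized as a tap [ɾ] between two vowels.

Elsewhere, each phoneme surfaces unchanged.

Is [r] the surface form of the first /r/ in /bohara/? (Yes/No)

/r/ meets the environment for rule 1 (between two vowels) → [ɾ].
The actual realization is [ɾ], not [r].

No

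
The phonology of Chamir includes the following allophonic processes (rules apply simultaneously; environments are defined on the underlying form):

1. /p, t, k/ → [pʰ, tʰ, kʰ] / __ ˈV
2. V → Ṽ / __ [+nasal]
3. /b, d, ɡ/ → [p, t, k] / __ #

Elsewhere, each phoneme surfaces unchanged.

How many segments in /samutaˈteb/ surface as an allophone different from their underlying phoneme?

3

Segments that undergo a rule: /a/ → [ã] (rule 2); /t/ → [tʰ] (rule 1); /b/ → [p] (rule 3).
All other segments surface unchanged.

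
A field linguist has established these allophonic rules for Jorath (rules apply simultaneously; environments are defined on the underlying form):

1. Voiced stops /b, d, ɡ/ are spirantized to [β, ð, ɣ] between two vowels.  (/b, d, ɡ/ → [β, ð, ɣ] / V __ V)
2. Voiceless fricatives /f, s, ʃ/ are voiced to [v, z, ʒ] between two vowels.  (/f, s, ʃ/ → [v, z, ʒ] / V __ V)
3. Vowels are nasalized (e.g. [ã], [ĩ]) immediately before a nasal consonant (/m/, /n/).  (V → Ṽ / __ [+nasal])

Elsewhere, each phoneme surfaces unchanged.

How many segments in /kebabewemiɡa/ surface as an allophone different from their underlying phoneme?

4

Segments that undergo a rule: /b/ → [β] (rule 1); /b/ → [β] (rule 1); /e/ → [ẽ] (rule 3); /ɡ/ → [ɣ] (rule 1).
All other segments surface unchanged.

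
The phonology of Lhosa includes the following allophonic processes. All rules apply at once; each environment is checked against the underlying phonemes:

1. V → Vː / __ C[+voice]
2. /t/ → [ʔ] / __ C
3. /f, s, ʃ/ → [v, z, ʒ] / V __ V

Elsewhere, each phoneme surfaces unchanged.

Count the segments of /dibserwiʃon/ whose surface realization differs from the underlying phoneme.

Segments that undergo a rule: /i/ → [iː] (rule 1); /e/ → [eː] (rule 1); /ʃ/ → [ʒ] (rule 3); /o/ → [oː] (rule 1).
All other segments surface unchanged.

4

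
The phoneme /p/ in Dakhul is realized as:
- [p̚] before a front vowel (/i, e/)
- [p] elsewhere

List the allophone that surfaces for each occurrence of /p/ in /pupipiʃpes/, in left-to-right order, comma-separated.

[p], [p̚], [p̚], [p̚]

Occurrence 1 (position 1): no conditioning environment matches → elsewhere allophone [p].
Occurrence 2 (position 3): before a front vowel (/i, e/) → [p̚].
Occurrence 3 (position 5): before a front vowel (/i, e/) → [p̚].
Occurrence 4 (position 8): before a front vowel (/i, e/) → [p̚].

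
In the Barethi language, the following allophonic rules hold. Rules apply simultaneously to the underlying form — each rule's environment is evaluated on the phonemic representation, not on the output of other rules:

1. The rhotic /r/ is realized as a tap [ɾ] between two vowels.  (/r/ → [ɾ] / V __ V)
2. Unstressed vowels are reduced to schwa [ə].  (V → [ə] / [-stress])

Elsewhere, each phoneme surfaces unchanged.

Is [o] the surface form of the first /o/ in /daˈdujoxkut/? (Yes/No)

No

/o/ (between /j/ and /x/): in an unstressed syllable, so rule 2 applies → [ə].
The actual realization is [ə], not [o].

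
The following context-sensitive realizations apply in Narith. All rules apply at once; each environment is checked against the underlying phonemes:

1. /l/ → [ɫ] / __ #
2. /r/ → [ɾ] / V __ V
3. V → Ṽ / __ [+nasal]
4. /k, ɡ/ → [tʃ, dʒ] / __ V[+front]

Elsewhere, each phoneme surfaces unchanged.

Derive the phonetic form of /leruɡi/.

/l/ (word-initial) is in the target of rule 1 but the environment (word-finally) is not met → [l].
/e/ (between /l/ and /r/): rule 3 targets it, but not before a nasal consonant → unchanged [e].
/r/ — between /e/ and /u/, between two vowels — surfaces as [ɾ] (rule 2).
/u/ (between /r/ and /ɡ/) fails the environment for rule 3, so it stays [u].
/ɡ/ (between /u/ and /i/): before a front vowel, so rule 4 applies → [dʒ].
/i/ (word-final) is in the target of rule 3 but the environment (before a nasal consonant) is not met → [i].

[leɾudʒi]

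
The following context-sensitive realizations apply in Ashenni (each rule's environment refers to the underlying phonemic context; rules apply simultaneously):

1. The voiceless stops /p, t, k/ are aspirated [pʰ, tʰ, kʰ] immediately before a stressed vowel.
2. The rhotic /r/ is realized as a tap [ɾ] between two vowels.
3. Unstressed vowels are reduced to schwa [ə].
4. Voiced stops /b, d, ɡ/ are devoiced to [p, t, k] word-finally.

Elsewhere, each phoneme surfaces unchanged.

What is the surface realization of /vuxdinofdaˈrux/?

/v/ (word-initial): no rule targets it → [v].
/u/ (between /v/ and /x/) occurs in an unstressed syllable → [ə] by rule 3.
/x/ (between /u/ and /d/): no rule targets it → [x].
/d/ (between /x/ and /i/): rule 4 targets it, but not word-finally → unchanged [d].
/i/ — between /d/ and /n/, in an unstressed syllable — surfaces as [ə] (rule 3).
/n/ (between /i/ and /o/) is unaffected → [n].
/o/ (between /n/ and /f/) occurs in an unstressed syllable → [ə] by rule 3.
/f/ stays [f].
/d/ (between /f/ and /a/): rule 4 targets it, but not word-finally → unchanged [d].
/a/ meets the environment for rule 3 (in an unstressed syllable) → [ə].
/r/ (between /a/ and /u/) occurs between two vowels → [ɾ] by rule 2.
/u/ — between /r/ and /x/; rule 3 does not apply here → [u].
/x/ (word-final): no rule targets it → [x].

[vəxdənəfdəˈɾux]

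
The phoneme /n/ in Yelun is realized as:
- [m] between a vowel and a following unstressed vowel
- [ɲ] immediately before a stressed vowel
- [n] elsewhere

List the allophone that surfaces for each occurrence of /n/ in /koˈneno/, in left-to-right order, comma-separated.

Occurrence 1 (position 3): immediately before a stressed vowel → [ɲ].
Occurrence 2 (position 5): between a vowel and a following unstressed vowel → [m].

[ɲ], [m]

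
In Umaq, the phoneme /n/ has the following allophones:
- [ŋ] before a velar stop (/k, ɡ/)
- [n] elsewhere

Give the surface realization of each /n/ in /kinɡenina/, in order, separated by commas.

Occurrence 1 (position 3): before a velar stop → [ŋ].
Occurrence 2 (position 6): no conditioning environment matches → elsewhere allophone [n].
Occurrence 3 (position 8): no conditioning environment matches → elsewhere allophone [n].

[ŋ], [n], [n]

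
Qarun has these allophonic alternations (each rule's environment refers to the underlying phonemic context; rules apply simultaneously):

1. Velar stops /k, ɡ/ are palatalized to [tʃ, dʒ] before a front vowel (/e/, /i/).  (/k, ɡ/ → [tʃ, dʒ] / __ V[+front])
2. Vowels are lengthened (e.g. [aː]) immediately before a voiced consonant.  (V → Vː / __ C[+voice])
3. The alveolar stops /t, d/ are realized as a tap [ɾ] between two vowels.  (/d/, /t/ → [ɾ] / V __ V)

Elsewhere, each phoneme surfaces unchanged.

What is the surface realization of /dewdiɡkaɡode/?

/d/ (word-initial): rule 3 targets it, but not between two vowels → unchanged [d].
/e/ (between /d/ and /w/): before a voiced consonant, so rule 2 applies → [eː].
/w/ — not in any rule's target class → [w].
/d/ — between /w/ and /i/; rule 3 does not apply here → [d].
/i/ — between /d/ and /ɡ/, before a voiced consonant — surfaces as [iː] (rule 2).
/ɡ/ (between /i/ and /k/) fails the environment for rule 1, so it stays [ɡ].
/k/ (between /ɡ/ and /a/): rule 1 targets it, but not before a front vowel → unchanged [k].
/a/ (between /k/ and /ɡ/) occurs before a voiced consonant → [aː] by rule 2.
/ɡ/ — between /a/ and /o/; rule 1 does not apply here → [ɡ].
/o/ (between /ɡ/ and /d/) occurs before a voiced consonant → [oː] by rule 2.
/d/ — between /o/ and /e/, between two vowels — surfaces as [ɾ] (rule 3).
/e/ (word-final) is in the target of rule 2 but the environment (before a voiced consonant) is not met → [e].

[deːwdiːɡkaːɡoːɾe]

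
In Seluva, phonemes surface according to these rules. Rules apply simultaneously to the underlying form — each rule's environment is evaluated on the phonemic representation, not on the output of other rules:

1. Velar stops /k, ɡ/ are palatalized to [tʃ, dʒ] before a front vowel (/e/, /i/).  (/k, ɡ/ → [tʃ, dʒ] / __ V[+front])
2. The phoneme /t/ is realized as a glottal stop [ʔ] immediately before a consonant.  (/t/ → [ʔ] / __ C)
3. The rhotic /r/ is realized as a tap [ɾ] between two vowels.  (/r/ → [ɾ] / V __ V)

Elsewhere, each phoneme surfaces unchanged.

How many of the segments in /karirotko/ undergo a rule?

Segments that undergo a rule: /r/ → [ɾ] (rule 3); /r/ → [ɾ] (rule 3); /t/ → [ʔ] (rule 2).
All other segments surface unchanged.

3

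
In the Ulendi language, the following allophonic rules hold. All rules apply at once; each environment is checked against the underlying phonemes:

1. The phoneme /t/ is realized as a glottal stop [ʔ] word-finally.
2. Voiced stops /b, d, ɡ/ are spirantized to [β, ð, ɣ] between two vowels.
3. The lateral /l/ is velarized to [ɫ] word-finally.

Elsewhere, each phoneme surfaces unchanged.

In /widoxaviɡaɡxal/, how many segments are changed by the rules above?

3

Segments that undergo a rule: /d/ → [ð] (rule 2); /ɡ/ → [ɣ] (rule 2); /l/ → [ɫ] (rule 3).
All other segments surface unchanged.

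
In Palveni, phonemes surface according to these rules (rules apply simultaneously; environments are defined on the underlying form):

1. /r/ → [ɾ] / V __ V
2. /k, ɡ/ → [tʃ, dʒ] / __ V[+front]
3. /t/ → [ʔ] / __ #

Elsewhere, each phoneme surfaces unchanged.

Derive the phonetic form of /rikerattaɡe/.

/r/ (word-initial) fails the environment for rule 1, so it stays [r].
/i/ (between /r/ and /k/): no rule targets it → [i].
Rule 2 applies to /k/ (between /i/ and /e/: before a front vowel) → [tʃ].
/e/ — not in any rule's target class → [e].
/r/ (between /e/ and /a/) occurs between two vowels → [ɾ] by rule 1.
/a/ (between /r/ and /t/): no rule targets it → [a].
/t/ (between /a/ and /t/): rule 3 targets it, but not word-finally → unchanged [t].
/t/ (between /t/ and /a/): rule 3 targets it, but not word-finally → unchanged [t].
/a/ stays [a].
Rule 2 applies to /ɡ/ (between /a/ and /e/: before a front vowel) → [dʒ].
/e/ (word-final) is unaffected → [e].

[ritʃeɾattadʒe]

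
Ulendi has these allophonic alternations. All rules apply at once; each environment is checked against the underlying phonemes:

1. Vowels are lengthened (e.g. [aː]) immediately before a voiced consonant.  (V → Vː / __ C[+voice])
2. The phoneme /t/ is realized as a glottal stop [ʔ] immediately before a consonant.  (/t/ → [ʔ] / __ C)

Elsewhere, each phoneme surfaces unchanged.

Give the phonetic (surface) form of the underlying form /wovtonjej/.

[woːvtoːnjeːj]

Rule 1 applies to /o/ (between /w/ and /v/: before a voiced consonant) → [oː].
/t/ (between /v/ and /o/) fails the environment for rule 2, so it stays [t].
/o/ (between /t/ and /n/): before a voiced consonant, so rule 1 applies → [oː].
/e/ (between /j/ and /j/): before a voiced consonant, so rule 1 applies → [eː].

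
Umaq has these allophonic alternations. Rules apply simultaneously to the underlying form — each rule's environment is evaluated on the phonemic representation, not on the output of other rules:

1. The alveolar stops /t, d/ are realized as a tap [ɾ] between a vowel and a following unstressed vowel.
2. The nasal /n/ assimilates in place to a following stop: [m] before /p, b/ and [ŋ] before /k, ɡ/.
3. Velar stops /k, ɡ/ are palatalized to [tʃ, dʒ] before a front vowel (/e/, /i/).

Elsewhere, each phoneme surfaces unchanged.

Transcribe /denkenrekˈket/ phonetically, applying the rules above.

/d/ (word-initial) fails the environment for rule 1, so it stays [d].
/e/ (between /d/ and /n/) is unaffected → [e].
Rule 2 applies to /n/ (between /e/ and /k/: before a labial or velar stop) → [ŋ].
/k/ meets the environment for rule 3 (before a front vowel) → [tʃ].
/e/ (between /k/ and /n/) is unaffected → [e].
/n/ (between /e/ and /r/) fails the environment for rule 2, so it stays [n].
/r/ stays [r].
/e/ — not in any rule's target class → [e].
/k/ (between /e/ and /k/): rule 3 targets it, but not before a front vowel → unchanged [k].
Rule 3 applies to /k/ (between /k/ and /e/: before a front vowel) → [tʃ].
/e/ stays [e].
/t/ (word-final) is in the target of rule 1 but the environment (between a vowel and a following unstressed vowel) is not met → [t].

[deŋtʃenrekˈtʃet]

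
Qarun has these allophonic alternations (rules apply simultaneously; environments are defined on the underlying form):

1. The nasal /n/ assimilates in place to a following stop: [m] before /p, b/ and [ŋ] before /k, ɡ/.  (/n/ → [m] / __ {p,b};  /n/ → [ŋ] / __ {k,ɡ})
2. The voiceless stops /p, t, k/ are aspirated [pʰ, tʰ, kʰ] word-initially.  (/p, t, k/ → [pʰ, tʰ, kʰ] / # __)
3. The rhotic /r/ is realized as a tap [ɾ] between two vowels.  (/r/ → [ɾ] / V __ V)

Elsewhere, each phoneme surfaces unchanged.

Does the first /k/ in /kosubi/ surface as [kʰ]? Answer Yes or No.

/k/ meets the environment for rule 2 (word-initially) → [kʰ].
The actual realization is [kʰ], which matches [kʰ].

Yes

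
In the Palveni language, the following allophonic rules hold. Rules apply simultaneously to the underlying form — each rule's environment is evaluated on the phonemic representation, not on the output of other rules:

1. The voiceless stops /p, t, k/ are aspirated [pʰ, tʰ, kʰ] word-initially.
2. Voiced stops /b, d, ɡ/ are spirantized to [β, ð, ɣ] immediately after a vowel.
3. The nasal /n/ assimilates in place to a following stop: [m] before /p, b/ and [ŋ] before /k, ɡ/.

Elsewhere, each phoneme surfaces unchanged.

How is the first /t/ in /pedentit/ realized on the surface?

/t/ (between /n/ and /i/) fails the environment for rule 1, so it stays [t].

[t]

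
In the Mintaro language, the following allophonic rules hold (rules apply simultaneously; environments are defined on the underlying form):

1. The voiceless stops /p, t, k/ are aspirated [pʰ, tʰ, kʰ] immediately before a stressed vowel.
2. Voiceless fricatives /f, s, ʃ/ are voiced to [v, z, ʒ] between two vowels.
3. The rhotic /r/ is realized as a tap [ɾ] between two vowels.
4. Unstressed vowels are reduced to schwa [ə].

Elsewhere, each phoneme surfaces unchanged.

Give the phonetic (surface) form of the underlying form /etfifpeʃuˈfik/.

/e/ meets the environment for rule 4 (in an unstressed syllable) → [ə].
/t/ (between /e/ and /f/) is in the target of rule 1 but the environment (immediately before a stressed vowel) is not met → [t].
/f/ — between /t/ and /i/; rule 2 does not apply here → [f].
Rule 4 applies to /i/ (between /f/ and /f/: in an unstressed syllable) → [ə].
/f/ — between /i/ and /p/; rule 2 does not apply here → [f].
/p/ (between /f/ and /e/): rule 1 targets it, but not immediately before a stressed vowel → unchanged [p].
/e/ — between /p/ and /ʃ/, in an unstressed syllable — surfaces as [ə] (rule 4).
/ʃ/ (between /e/ and /u/): between two vowels, so rule 2 applies → [ʒ].
/u/ — between /ʃ/ and /f/, in an unstressed syllable — surfaces as [ə] (rule 4).
/f/ — between /u/ and /i/, between two vowels — surfaces as [v] (rule 2).
/i/ (between /f/ and /k/) fails the environment for rule 4, so it stays [i].
/k/ (word-final) is in the target of rule 1 but the environment (immediately before a stressed vowel) is not met → [k].

[ətfəfpəʒəˈvik]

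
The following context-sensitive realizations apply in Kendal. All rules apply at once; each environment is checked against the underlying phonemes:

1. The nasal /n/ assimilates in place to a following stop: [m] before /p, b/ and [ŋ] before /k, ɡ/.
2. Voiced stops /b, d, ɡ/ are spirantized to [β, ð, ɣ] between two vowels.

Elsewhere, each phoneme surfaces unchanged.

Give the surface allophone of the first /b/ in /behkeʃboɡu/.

/b/ (word-initial) is in the target of rule 2 but the environment (between two vowels) is not met → [b].

[b]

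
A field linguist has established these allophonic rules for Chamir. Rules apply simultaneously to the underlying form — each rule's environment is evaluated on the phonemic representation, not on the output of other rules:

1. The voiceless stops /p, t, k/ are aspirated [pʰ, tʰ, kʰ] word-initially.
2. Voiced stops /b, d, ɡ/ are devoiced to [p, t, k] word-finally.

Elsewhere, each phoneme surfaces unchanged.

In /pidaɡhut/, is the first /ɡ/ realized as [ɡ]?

Yes

/ɡ/ (between /a/ and /h/): rule 2 targets it, but not word-finally → unchanged [ɡ].
The actual realization is [ɡ], which matches [ɡ].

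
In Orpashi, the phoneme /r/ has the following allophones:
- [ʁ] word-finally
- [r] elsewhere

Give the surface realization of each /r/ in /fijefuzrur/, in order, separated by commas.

Occurrence 1 (position 8): no conditioning environment matches → elsewhere allophone [r].
Occurrence 2 (position 10): word-finally → [ʁ].

[r], [ʁ]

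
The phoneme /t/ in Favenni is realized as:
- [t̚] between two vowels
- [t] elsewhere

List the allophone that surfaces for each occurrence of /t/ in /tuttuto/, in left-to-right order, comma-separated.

Occurrence 1 (position 1): no conditioning environment matches → elsewhere allophone [t].
Occurrence 2 (position 3): no conditioning environment matches → elsewhere allophone [t].
Occurrence 3 (position 4): no conditioning environment matches → elsewhere allophone [t].
Occurrence 4 (position 6): between two vowels → [t̚].

[t], [t], [t], [t̚]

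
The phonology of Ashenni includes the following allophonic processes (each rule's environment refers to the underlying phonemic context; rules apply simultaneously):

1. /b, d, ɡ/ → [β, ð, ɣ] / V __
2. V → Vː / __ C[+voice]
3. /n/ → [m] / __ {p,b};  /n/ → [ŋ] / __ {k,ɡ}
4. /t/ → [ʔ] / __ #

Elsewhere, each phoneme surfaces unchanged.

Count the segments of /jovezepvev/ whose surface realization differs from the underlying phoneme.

Segments that undergo a rule: /o/ → [oː] (rule 2); /e/ → [eː] (rule 2); /e/ → [eː] (rule 2).
All other segments surface unchanged.

3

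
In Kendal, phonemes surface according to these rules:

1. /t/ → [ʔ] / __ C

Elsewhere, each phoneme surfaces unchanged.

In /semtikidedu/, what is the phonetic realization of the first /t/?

/t/ (between /m/ and /i/): rule 1 targets it, but not immediately before a consonant → unchanged [t].

[t]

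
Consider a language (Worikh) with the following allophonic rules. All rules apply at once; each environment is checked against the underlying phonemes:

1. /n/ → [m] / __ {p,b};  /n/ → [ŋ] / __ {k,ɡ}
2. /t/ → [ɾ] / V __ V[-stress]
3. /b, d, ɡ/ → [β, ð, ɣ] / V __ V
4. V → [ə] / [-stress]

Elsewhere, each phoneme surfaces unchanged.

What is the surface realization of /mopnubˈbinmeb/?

[məpnəbˈbinməb]

/m/ — not in any rule's target class → [m].
/o/ — between /m/ and /p/, in an unstressed syllable — surfaces as [ə] (rule 4).
/p/ (between /o/ and /n/): no rule targets it → [p].
/n/ (between /p/ and /u/) is in the target of rule 1 but the environment (before a labial or velar stop) is not met → [n].
/u/ (between /n/ and /b/): in an unstressed syllable, so rule 4 applies → [ə].
/b/ (between /u/ and /b/): rule 3 targets it, but not between two vowels → unchanged [b].
/b/ (between /b/ and /i/) fails the environment for rule 3, so it stays [b].
/i/ (between /b/ and /n/) is in the target of rule 4 but the environment (in an unstressed syllable) is not met → [i].
/n/ (between /i/ and /m/) fails the environment for rule 1, so it stays [n].
/m/ — not in any rule's target class → [m].
/e/ meets the environment for rule 4 (in an unstressed syllable) → [ə].
/b/ — word-final; rule 3 does not apply here → [b].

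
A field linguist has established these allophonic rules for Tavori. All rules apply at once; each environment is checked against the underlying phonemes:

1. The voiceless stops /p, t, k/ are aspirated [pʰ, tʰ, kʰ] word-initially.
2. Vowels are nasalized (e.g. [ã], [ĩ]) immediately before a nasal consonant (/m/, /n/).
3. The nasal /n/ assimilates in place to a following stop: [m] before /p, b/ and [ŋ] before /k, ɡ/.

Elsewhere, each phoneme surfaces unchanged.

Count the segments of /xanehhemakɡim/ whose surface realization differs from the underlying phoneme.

3

Segments that undergo a rule: /a/ → [ã] (rule 2); /e/ → [ẽ] (rule 2); /i/ → [ĩ] (rule 2).
All other segments surface unchanged.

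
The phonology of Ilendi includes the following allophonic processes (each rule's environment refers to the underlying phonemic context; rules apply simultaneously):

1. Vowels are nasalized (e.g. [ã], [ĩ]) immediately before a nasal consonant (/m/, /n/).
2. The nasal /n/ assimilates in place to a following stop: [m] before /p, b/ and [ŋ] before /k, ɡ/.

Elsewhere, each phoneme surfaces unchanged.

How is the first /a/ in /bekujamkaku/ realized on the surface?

Rule 1 applies to /a/ (between /j/ and /m/: before a nasal consonant) → [ã].

[ã]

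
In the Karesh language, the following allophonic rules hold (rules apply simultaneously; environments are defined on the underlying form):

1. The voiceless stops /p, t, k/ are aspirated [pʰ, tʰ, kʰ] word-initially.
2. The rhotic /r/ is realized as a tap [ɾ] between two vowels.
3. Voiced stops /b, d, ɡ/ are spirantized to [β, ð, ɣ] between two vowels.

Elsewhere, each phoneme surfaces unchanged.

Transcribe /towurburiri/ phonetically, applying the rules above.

Rule 1 applies to /t/ (word-initial: word-initially) → [tʰ].
/o/ (between /t/ and /w/): no rule targets it → [o].
/w/ (between /o/ and /u/) is unaffected → [w].
/u/ stays [u].
/r/ (between /u/ and /b/) fails the environment for rule 2, so it stays [r].
/b/ (between /r/ and /u/) is in the target of rule 3 but the environment (between two vowels) is not met → [b].
/u/ stays [u].
/r/ (between /u/ and /i/) occurs between two vowels → [ɾ] by rule 2.
/i/ stays [i].
Rule 2 applies to /r/ (between /i/ and /i/: between two vowels) → [ɾ].
/i/ stays [i].

[tʰowurbuɾiɾi]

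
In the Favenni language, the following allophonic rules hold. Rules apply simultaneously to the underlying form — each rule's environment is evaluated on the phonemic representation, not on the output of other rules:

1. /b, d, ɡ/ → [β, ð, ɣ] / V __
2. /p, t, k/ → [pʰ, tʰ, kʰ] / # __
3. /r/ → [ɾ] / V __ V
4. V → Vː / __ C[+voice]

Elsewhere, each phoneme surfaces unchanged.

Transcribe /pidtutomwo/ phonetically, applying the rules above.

/p/ (word-initial) occurs word-initially → [pʰ] by rule 2.
/i/ (between /p/ and /d/) occurs before a voiced consonant → [iː] by rule 4.
Rule 1 applies to /d/ (between /i/ and /t/: immediately after a vowel) → [ð].
/t/ (between /d/ and /u/) fails the environment for rule 2, so it stays [t].
/u/ (between /t/ and /t/) fails the environment for rule 4, so it stays [u].
/t/ (between /u/ and /o/): rule 2 targets it, but not word-initially → unchanged [t].
/o/ meets the environment for rule 4 (before a voiced consonant) → [oː].
/o/ (word-final): rule 4 targets it, but not before a voiced consonant → unchanged [o].

[pʰiːðtutoːmwo]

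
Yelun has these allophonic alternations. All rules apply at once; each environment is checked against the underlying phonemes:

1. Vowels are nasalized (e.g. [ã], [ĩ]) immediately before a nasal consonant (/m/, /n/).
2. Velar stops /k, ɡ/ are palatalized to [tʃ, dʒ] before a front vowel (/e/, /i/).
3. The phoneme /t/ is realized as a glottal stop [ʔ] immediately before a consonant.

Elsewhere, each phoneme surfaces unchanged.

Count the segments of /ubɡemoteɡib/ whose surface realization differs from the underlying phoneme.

3

Segments that undergo a rule: /ɡ/ → [dʒ] (rule 2); /e/ → [ẽ] (rule 1); /ɡ/ → [dʒ] (rule 2).
All other segments surface unchanged.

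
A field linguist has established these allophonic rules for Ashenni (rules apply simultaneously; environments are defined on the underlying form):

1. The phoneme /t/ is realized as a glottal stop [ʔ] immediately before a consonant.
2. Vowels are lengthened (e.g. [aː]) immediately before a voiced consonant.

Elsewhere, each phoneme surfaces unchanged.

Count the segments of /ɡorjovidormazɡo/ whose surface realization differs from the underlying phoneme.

Segments that undergo a rule: /o/ → [oː] (rule 2); /o/ → [oː] (rule 2); /i/ → [iː] (rule 2); /o/ → [oː] (rule 2); /a/ → [aː] (rule 2).
All other segments surface unchanged.

5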